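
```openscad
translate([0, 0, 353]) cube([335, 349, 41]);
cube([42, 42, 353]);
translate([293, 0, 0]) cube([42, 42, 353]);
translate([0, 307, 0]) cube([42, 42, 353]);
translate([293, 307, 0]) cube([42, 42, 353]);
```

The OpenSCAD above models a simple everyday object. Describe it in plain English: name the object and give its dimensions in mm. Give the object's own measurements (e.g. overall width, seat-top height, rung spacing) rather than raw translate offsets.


A simple wooden stool: a rectangular seat 335 mm (x) by 349 mm (y), 41 mm thick, top face at z = 394 mm, on four square legs, each 42×42 mm in cross-section. The legs rest on z = 0, each flush with a corner of the seat.


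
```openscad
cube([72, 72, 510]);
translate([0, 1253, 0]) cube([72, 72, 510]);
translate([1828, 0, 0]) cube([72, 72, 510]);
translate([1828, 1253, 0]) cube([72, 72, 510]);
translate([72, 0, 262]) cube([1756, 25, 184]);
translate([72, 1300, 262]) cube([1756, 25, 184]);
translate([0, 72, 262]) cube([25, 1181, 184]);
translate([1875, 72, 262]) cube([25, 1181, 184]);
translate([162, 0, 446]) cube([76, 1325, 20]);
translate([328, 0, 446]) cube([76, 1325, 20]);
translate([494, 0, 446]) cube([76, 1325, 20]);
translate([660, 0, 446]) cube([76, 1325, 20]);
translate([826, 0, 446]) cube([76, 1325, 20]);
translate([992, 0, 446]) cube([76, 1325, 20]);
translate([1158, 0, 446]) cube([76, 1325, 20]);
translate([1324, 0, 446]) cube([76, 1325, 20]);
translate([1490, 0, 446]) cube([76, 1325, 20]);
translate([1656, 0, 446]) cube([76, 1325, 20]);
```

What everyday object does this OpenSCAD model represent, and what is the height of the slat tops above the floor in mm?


A bed frame. The slat-top height is 466 mm.

Four posts, four rails, and a row of slats — a bed frame. Slats sit on the rails at z = 262 + 184 = 446; with slat thickness 20, the top is 466 mm.


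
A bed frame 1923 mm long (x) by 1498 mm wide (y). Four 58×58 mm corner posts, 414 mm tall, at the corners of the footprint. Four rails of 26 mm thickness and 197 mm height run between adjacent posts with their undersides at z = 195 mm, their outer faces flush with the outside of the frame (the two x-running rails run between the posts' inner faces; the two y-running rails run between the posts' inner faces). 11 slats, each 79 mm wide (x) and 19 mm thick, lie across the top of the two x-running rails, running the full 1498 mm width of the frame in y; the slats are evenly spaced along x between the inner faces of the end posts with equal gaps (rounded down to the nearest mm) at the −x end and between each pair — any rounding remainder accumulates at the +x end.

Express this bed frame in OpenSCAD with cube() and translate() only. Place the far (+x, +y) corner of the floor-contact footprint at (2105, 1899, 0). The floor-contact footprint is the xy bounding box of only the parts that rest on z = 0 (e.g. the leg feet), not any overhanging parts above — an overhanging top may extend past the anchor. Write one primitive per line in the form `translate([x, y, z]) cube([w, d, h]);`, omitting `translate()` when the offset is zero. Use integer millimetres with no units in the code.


translate([182, 401, 0]) cube([58, 58, 414]);
translate([182, 1841, 0]) cube([58, 58, 414]);
translate([2047, 401, 0]) cube([58, 58, 414]);
translate([2047, 1841, 0]) cube([58, 58, 414]);
translate([240, 401, 195]) cube([1807, 26, 197]);
translate([240, 1873, 195]) cube([1807, 26, 197]);
translate([182, 459, 195]) cube([26, 1382, 197]);
translate([2079, 459, 195]) cube([26, 1382, 197]);
translate([318, 401, 392]) cube([79, 1498, 19]);
translate([475, 401, 392]) cube([79, 1498, 19]);
translate([632, 401, 392]) cube([79, 1498, 19]);
translate([789, 401, 392]) cube([79, 1498, 19]);
translate([946, 401, 392]) cube([79, 1498, 19]);
translate([1103, 401, 392]) cube([79, 1498, 19]);
translate([1260, 401, 392]) cube([79, 1498, 19]);
translate([1417, 401, 392]) cube([79, 1498, 19]);
translate([1574, 401, 392]) cube([79, 1498, 19]);
translate([1731, 401, 392]) cube([79, 1498, 19]);
translate([1888, 401, 392]) cube([79, 1498, 19]);


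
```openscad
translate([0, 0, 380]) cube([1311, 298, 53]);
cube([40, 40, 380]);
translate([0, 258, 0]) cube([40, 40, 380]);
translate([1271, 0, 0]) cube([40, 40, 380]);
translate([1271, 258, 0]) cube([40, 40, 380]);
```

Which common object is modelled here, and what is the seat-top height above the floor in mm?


A bench. The seat-top height is 433 mm.

A long slab on four corner posts — a bench. The slab sits at z = 380 with thickness 53, so the top is 380 + 53 = 433 mm.


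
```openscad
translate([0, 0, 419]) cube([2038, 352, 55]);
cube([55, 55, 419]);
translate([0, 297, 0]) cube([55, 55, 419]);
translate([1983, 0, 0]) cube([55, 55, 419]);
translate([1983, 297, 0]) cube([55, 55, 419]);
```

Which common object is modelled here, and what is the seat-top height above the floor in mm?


A bench. The seat-top height is 474 mm.

A long slab on four corner posts — a bench. The slab sits at z = 419 with thickness 55, so the top is 419 + 55 = 474 mm.


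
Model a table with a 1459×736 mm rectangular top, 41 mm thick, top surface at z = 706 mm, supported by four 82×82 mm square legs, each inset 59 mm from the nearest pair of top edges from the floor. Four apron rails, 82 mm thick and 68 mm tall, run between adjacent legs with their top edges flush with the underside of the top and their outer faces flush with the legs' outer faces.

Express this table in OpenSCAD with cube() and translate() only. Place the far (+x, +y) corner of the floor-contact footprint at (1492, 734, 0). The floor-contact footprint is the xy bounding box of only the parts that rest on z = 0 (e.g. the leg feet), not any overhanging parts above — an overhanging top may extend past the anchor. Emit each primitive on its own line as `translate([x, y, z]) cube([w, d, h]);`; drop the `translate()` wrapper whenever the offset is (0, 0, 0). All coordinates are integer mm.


translate([92, 57, 665]) cube([1459, 736, 41]);
translate([151, 116, 0]) cube([82, 82, 665]);
translate([1410, 116, 0]) cube([82, 82, 665]);
translate([151, 652, 0]) cube([82, 82, 665]);
translate([1410, 652, 0]) cube([82, 82, 665]);
translate([233, 116, 597]) cube([1177, 82, 68]);
translate([233, 652, 597]) cube([1177, 82, 68]);
translate([151, 198, 597]) cube([82, 454, 68]);
translate([1410, 198, 597]) cube([82, 454, 68]);


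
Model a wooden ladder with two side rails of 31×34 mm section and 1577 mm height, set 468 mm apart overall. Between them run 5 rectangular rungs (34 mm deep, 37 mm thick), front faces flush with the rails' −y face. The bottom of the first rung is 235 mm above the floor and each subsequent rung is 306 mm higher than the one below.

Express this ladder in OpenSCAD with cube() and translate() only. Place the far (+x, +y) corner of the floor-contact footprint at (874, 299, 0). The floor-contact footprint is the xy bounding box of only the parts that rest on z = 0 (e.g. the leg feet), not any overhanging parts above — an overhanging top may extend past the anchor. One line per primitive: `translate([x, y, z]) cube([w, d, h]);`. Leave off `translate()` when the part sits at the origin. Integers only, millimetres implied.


translate([406, 265, 0]) cube([31, 34, 1577]);
translate([843, 265, 0]) cube([31, 34, 1577]);
translate([437, 265, 235]) cube([406, 34, 37]);
translate([437, 265, 541]) cube([406, 34, 37]);
translate([437, 265, 847]) cube([406, 34, 37]);
translate([437, 265, 1153]) cube([406, 34, 37]);
translate([437, 265, 1459]) cube([406, 34, 37]);


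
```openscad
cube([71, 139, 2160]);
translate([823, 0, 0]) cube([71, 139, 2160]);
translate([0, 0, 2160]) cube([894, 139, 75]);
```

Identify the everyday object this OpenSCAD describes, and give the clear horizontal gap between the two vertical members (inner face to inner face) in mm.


A door frame. The clear opening width is 752 mm.

Two 2160 mm tall posts with a header on top — a door frame. The left jamb is 71 mm wide at x = 0; the right jamb starts at x = 823. The clear opening is 823 − 71 = 752 mm.


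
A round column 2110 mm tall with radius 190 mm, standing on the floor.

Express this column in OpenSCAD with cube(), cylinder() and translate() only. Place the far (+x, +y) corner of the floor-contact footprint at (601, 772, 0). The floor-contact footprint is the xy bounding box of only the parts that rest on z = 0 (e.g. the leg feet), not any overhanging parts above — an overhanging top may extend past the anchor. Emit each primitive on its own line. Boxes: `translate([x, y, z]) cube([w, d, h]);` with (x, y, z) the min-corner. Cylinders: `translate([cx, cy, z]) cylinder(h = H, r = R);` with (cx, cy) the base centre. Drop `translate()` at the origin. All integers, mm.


translate([411, 582, 0]) cylinder(h = 2110, r = 190);


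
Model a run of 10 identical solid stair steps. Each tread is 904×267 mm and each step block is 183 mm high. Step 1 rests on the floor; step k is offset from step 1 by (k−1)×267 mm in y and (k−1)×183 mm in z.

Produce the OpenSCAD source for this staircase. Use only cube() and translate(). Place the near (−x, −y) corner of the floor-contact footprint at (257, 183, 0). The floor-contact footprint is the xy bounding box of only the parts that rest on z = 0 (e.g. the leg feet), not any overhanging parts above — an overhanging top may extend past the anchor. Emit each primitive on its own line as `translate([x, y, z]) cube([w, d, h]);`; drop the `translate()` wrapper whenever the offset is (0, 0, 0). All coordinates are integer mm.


translate([257, 183, 0]) cube([904, 267, 183]);
translate([257, 450, 183]) cube([904, 267, 183]);
translate([257, 717, 366]) cube([904, 267, 183]);
translate([257, 984, 549]) cube([904, 267, 183]);
translate([257, 1251, 732]) cube([904, 267, 183]);
translate([257, 1518, 915]) cube([904, 267, 183]);
translate([257, 1785, 1098]) cube([904, 267, 183]);
translate([257, 2052, 1281]) cube([904, 267, 183]);
translate([257, 2319, 1464]) cube([904, 267, 183]);
translate([257, 2586, 1647]) cube([904, 267, 183]);


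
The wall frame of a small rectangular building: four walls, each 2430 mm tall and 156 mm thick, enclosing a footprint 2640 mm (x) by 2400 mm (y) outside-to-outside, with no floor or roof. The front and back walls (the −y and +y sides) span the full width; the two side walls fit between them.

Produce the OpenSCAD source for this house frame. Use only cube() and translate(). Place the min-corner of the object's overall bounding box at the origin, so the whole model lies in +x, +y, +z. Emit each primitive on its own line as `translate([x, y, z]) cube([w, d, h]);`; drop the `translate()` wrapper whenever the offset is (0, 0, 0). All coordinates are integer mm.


cube([2640, 156, 2430]);
translate([0, 2244, 0]) cube([2640, 156, 2430]);
translate([0, 156, 0]) cube([156, 2088, 2430]);
translate([2484, 156, 0]) cube([156, 2088, 2430]);


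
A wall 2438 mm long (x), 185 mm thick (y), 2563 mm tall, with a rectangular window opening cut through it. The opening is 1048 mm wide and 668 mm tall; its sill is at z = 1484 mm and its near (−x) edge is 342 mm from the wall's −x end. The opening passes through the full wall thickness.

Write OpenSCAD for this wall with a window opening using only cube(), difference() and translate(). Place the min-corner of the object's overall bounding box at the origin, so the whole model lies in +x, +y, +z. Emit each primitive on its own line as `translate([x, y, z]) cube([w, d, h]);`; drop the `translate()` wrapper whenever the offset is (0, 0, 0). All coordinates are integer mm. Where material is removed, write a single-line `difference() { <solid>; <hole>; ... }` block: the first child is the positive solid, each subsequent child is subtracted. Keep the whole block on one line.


difference() { cube([2438, 185, 2563]); translate([342, 0, 1484]) cube([1048, 185, 668]); }


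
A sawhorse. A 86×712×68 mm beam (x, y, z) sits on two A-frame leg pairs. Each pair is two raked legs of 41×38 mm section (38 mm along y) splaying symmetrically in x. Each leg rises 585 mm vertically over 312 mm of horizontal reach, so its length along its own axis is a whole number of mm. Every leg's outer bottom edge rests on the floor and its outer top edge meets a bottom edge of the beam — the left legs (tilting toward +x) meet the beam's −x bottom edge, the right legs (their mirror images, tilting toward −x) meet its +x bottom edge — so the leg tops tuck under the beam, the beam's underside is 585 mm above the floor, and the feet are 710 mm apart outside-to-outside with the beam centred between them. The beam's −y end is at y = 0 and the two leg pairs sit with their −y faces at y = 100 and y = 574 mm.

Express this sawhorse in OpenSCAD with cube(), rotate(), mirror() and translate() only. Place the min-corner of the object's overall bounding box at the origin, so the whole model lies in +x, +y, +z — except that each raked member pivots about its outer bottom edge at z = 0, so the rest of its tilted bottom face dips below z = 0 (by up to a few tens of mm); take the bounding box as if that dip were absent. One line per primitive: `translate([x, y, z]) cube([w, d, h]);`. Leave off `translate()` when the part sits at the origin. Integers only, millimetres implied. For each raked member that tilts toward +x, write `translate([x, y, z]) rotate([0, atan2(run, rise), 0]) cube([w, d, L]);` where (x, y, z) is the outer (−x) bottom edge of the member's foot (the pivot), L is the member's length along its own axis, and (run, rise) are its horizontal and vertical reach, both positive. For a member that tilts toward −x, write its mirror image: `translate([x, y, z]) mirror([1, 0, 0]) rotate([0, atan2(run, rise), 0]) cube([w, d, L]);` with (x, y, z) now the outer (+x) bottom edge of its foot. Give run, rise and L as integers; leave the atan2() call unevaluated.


translate([312, 0, 585]) cube([86, 712, 68]);
translate([0, 100, 0]) rotate([0, atan2(312, 585), 0]) cube([41, 38, 663]);
translate([710, 100, 0]) mirror([1, 0, 0]) rotate([0, atan2(312, 585), 0]) cube([41, 38, 663]);
translate([0, 574, 0]) rotate([0, atan2(312, 585), 0]) cube([41, 38, 663]);
translate([710, 574, 0]) mirror([1, 0, 0]) rotate([0, atan2(312, 585), 0]) cube([41, 38, 663]);


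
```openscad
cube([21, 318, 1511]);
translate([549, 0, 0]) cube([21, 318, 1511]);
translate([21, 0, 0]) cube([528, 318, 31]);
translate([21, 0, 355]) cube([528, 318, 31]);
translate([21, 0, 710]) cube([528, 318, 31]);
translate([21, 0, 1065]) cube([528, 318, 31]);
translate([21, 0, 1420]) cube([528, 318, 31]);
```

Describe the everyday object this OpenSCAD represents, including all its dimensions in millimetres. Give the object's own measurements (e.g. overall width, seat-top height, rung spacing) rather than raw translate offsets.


An open bookshelf. Two side panels, each 21 mm thick, 318 mm deep and 1511 mm tall, stand 570 mm apart (outside-to-outside). Between them sit 5 shelves, each 31 mm thick and 318 mm deep, spanning the full gap between the sides. The bottom shelf rests on the floor (its underside at z = 0) and the clear gap between one shelf's top and the next shelf's underside is 324 mm.


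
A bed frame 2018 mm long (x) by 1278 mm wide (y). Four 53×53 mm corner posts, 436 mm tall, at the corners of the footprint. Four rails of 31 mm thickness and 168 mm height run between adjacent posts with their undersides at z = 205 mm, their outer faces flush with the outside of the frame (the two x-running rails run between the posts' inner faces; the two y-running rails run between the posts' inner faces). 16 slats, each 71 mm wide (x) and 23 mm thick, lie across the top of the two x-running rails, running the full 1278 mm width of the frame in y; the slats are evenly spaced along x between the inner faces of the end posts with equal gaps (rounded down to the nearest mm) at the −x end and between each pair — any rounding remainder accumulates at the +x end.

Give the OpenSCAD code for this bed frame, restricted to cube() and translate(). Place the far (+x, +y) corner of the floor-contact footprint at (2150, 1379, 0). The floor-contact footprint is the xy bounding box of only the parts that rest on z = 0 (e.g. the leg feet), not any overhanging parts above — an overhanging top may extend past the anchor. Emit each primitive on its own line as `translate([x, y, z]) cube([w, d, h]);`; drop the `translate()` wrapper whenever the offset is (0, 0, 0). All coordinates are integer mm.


translate([132, 101, 0]) cube([53, 53, 436]);
translate([132, 1326, 0]) cube([53, 53, 436]);
translate([2097, 101, 0]) cube([53, 53, 436]);
translate([2097, 1326, 0]) cube([53, 53, 436]);
translate([185, 101, 205]) cube([1912, 31, 168]);
translate([185, 1348, 205]) cube([1912, 31, 168]);
translate([132, 154, 205]) cube([31, 1172, 168]);
translate([2119, 154, 205]) cube([31, 1172, 168]);
translate([230, 101, 373]) cube([71, 1278, 23]);
translate([346, 101, 373]) cube([71, 1278, 23]);
translate([462, 101, 373]) cube([71, 1278, 23]);
translate([578, 101, 373]) cube([71, 1278, 23]);
translate([694, 101, 373]) cube([71, 1278, 23]);
translate([810, 101, 373]) cube([71, 1278, 23]);
translate([926, 101, 373]) cube([71, 1278, 23]);
translate([1042, 101, 373]) cube([71, 1278, 23]);
translate([1158, 101, 373]) cube([71, 1278, 23]);
translate([1274, 101, 373]) cube([71, 1278, 23]);
translate([1390, 101, 373]) cube([71, 1278, 23]);
translate([1506, 101, 373]) cube([71, 1278, 23]);
translate([1622, 101, 373]) cube([71, 1278, 23]);
translate([1738, 101, 373]) cube([71, 1278, 23]);
translate([1854, 101, 373]) cube([71, 1278, 23]);
translate([1970, 101, 373]) cube([71, 1278, 23]);


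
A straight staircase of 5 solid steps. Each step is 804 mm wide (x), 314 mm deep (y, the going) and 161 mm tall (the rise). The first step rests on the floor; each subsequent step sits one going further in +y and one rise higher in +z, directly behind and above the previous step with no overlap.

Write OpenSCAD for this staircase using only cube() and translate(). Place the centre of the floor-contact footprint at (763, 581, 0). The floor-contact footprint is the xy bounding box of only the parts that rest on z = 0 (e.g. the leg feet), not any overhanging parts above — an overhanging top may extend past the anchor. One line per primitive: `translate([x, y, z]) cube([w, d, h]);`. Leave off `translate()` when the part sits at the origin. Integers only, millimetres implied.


translate([361, 424, 0]) cube([804, 314, 161]);
translate([361, 738, 161]) cube([804, 314, 161]);
translate([361, 1052, 322]) cube([804, 314, 161]);
translate([361, 1366, 483]) cube([804, 314, 161]);
translate([361, 1680, 644]) cube([804, 314, 161]);


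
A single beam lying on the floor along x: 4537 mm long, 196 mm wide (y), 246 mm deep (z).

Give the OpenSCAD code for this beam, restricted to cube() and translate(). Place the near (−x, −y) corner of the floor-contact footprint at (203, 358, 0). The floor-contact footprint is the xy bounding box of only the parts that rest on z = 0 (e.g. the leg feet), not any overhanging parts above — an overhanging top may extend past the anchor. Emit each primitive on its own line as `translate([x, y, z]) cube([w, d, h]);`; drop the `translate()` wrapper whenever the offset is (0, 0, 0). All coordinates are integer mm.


translate([203, 358, 0]) cube([4537, 196, 246]);


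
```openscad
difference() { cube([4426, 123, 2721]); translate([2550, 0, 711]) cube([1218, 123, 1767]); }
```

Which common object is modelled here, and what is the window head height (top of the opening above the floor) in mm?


A wall with a window opening. The window head height is 2478 mm.

A wall with a rectangular opening subtracted — a window. Sill at z = 711, opening 1767 mm tall, so the head is at 711 + 1767 = 2478 mm.


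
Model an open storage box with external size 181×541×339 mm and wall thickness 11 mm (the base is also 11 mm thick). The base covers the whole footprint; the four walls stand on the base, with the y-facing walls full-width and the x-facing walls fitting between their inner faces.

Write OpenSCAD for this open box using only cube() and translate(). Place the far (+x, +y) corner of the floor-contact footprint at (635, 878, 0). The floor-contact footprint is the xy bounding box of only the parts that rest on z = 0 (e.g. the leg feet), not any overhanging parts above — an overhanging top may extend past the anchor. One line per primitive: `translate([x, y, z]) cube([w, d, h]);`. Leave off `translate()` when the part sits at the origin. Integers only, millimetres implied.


translate([454, 337, 0]) cube([181, 541, 11]);
translate([454, 337, 11]) cube([181, 11, 328]);
translate([454, 867, 11]) cube([181, 11, 328]);
translate([454, 348, 11]) cube([11, 519, 328]);
translate([624, 348, 11]) cube([11, 519, 328]);


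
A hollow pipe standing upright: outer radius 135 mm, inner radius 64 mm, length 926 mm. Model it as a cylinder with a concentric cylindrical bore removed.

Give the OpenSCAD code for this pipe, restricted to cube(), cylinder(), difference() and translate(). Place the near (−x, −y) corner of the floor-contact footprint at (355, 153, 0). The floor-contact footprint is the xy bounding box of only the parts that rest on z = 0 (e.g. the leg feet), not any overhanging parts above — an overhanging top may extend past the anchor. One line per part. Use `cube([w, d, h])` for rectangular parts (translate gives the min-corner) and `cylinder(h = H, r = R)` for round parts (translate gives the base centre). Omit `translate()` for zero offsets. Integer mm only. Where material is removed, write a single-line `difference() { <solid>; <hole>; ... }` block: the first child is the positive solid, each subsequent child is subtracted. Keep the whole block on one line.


difference() { translate([490, 288, 0]) cylinder(h = 926, r = 135); translate([490, 288, 0]) cylinder(h = 926, r = 64); }


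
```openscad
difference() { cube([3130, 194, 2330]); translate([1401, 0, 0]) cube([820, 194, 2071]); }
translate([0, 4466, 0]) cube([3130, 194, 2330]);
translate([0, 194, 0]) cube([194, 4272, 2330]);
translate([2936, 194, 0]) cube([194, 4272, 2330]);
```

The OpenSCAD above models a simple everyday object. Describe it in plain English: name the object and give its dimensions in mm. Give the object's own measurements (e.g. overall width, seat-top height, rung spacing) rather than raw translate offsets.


A single room: four walls, each 2330 mm tall and 194 mm thick, enclosing an outside footprint 3130×4660 mm (x × y), no floor or roof. The front and back walls (−y and +y sides) run the full x-width; the side walls fit between their inner faces. A door opening 820 mm wide and 2071 mm tall is cut through the front wall from the floor up, its −x edge 1401 mm from the wall's −x end.


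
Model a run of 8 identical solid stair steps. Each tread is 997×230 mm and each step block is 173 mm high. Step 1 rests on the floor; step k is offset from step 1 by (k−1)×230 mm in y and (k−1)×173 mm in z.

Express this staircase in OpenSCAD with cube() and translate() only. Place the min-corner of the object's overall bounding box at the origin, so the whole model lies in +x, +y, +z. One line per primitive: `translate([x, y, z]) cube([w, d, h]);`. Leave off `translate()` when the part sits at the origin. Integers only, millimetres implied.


cube([997, 230, 173]);
translate([0, 230, 173]) cube([997, 230, 173]);
translate([0, 460, 346]) cube([997, 230, 173]);
translate([0, 690, 519]) cube([997, 230, 173]);
translate([0, 920, 692]) cube([997, 230, 173]);
translate([0, 1150, 865]) cube([997, 230, 173]);
translate([0, 1380, 1038]) cube([997, 230, 173]);
translate([0, 1610, 1211]) cube([997, 230, 173]);


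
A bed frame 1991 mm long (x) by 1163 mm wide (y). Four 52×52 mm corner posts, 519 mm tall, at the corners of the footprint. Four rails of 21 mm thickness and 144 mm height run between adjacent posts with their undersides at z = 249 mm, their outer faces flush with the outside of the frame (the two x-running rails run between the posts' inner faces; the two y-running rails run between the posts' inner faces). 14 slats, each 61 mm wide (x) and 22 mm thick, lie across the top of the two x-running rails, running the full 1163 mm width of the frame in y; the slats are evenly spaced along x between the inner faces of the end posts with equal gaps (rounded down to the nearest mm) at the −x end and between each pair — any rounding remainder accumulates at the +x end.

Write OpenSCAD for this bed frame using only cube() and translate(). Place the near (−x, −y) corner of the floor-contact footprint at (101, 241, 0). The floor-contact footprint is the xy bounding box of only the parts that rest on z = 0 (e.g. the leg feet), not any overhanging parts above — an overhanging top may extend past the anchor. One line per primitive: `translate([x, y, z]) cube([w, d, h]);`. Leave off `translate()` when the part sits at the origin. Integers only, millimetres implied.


// slat z = rail_z + rail_h = 249 + 144 = 393
// slat gap = ⌊(1887 − 14·61) / 15⌋ = 68
translate([101, 241, 0]) cube([52, 52, 519]);
translate([101, 1352, 0]) cube([52, 52, 519]);
translate([2040, 241, 0]) cube([52, 52, 519]);
translate([2040, 1352, 0]) cube([52, 52, 519]);
translate([153, 241, 249]) cube([1887, 21, 144]);
translate([153, 1383, 249]) cube([1887, 21, 144]);
translate([101, 293, 249]) cube([21, 1059, 144]);
translate([2071, 293, 249]) cube([21, 1059, 144]);
translate([221, 241, 393]) cube([61, 1163, 22]);
translate([350, 241, 393]) cube([61, 1163, 22]);
translate([479, 241, 393]) cube([61, 1163, 22]);
translate([608, 241, 393]) cube([61, 1163, 22]);
translate([737, 241, 393]) cube([61, 1163, 22]);
translate([866, 241, 393]) cube([61, 1163, 22]);
translate([995, 241, 393]) cube([61, 1163, 22]);
translate([1124, 241, 393]) cube([61, 1163, 22]);
translate([1253, 241, 393]) cube([61, 1163, 22]);
translate([1382, 241, 393]) cube([61, 1163, 22]);
translate([1511, 241, 393]) cube([61, 1163, 22]);
translate([1640, 241, 393]) cube([61, 1163, 22]);
translate([1769, 241, 393]) cube([61, 1163, 22]);
translate([1898, 241, 393]) cube([61, 1163, 22]);


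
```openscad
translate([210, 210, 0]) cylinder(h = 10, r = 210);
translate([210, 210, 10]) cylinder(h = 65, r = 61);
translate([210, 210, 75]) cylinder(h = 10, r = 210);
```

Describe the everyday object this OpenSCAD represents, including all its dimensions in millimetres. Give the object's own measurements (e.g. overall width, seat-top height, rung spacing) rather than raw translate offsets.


A spool: two coaxial disc flanges of radius 210 mm and thickness 10 mm, joined by a core cylinder of radius 61 mm and height 65 mm. The lower flange rests on z = 0 and the three cylinders share a vertical axis.


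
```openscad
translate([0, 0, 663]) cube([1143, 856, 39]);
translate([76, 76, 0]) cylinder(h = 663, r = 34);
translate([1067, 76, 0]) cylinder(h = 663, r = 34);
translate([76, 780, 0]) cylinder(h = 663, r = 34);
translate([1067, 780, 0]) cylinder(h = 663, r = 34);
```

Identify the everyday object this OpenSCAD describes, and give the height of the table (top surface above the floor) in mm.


A table. The table height is 702 mm.

A 1143×856×39 slab sits at z = 663 on four Ø68 mm round legs — a table. The top surface is at 663 + 39 = 702 mm.


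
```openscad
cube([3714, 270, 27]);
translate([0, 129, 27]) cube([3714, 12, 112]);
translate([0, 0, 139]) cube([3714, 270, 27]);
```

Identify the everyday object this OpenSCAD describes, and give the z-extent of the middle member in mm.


An I-beam. The web height is 112 mm.

Two wide flanges with a thin centred web — an I-beam. Overall 166 mm minus two 27 mm flanges gives a web of 166 − 2·27 = 112 mm.


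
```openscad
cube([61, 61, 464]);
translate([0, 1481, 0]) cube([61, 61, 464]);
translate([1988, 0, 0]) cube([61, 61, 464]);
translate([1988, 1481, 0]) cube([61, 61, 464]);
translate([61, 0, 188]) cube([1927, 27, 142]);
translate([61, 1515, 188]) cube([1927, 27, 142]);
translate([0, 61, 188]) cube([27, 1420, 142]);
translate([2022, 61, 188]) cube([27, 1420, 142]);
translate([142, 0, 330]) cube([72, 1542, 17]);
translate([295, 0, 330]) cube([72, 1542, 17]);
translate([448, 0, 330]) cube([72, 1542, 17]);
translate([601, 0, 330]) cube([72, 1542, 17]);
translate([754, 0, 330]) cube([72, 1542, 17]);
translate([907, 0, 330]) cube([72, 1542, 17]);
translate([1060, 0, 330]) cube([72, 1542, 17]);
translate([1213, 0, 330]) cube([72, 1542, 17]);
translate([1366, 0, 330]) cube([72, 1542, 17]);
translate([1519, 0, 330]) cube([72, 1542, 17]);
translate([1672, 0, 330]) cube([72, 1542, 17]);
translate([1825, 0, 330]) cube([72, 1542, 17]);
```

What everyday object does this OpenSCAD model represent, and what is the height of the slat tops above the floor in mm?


A bed frame. The slat-top height is 347 mm.

Four posts, four rails, and a row of slats — a bed frame. Slats sit on the rails at z = 188 + 142 = 330; with slat thickness 17, the top is 347 mm.


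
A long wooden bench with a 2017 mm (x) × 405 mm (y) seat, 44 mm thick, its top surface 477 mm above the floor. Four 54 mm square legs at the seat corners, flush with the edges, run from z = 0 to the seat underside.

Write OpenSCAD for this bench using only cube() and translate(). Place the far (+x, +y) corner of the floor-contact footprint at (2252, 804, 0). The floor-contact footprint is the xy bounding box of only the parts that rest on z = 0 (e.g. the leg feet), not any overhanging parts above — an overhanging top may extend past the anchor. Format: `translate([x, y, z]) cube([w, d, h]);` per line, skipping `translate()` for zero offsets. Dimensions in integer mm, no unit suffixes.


translate([235, 399, 433]) cube([2017, 405, 44]);
translate([235, 399, 0]) cube([54, 54, 433]);
translate([235, 750, 0]) cube([54, 54, 433]);
translate([2198, 399, 0]) cube([54, 54, 433]);
translate([2198, 750, 0]) cube([54, 54, 433]);


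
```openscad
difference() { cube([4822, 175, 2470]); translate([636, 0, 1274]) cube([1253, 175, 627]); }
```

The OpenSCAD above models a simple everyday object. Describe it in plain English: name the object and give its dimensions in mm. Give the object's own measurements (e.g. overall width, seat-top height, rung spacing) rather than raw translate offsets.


A wall 4822 mm long (x), 175 mm thick (y), 2470 mm tall, with a rectangular window opening cut through it. The opening is 1253 mm wide and 627 mm tall; its sill is at z = 1274 mm and its near (−x) edge is 636 mm from the wall's −x end. The opening passes through the full wall thickness.


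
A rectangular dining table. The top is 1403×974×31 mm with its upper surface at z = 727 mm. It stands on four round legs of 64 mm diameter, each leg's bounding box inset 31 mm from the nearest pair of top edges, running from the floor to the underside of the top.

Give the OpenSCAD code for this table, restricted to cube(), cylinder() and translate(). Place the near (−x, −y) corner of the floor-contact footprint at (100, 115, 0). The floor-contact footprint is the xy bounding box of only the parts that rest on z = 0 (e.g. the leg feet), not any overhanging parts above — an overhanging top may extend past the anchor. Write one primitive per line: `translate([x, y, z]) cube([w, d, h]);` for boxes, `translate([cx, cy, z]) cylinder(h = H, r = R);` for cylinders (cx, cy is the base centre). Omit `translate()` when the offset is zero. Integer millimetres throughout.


// leg_h = 727 - 31 = 696
translate([69, 84, 696]) cube([1403, 974, 31]);
translate([132, 147, 0]) cylinder(h = 696, r = 32);
translate([1409, 147, 0]) cylinder(h = 696, r = 32);
translate([132, 995, 0]) cylinder(h = 696, r = 32);
translate([1409, 995, 0]) cylinder(h = 696, r = 32);


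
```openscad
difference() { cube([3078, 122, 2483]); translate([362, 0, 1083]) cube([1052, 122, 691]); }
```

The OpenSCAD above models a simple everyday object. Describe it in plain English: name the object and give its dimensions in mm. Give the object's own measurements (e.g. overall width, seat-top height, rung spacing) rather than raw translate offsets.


A wall 3078 mm long (x), 122 mm thick (y), 2483 mm tall, with a rectangular window opening cut through it. The opening is 1052 mm wide and 691 mm tall; its sill is at z = 1083 mm and its near (−x) edge is 362 mm from the wall's −x end. The opening passes through the full wall thickness.


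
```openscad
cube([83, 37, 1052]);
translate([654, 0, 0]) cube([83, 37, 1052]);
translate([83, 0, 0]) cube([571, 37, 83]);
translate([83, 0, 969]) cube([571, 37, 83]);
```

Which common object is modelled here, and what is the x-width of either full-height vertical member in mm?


A picture frame. The border width is 83 mm.

Four thin pieces enclosing a rectangular opening — a picture frame. The two full-height stiles are 1052 mm tall; the top rail sits at z = 969 and is 83 mm tall, so the border above the opening is 1052 − 969 = 83 mm, matching the stile x-width.


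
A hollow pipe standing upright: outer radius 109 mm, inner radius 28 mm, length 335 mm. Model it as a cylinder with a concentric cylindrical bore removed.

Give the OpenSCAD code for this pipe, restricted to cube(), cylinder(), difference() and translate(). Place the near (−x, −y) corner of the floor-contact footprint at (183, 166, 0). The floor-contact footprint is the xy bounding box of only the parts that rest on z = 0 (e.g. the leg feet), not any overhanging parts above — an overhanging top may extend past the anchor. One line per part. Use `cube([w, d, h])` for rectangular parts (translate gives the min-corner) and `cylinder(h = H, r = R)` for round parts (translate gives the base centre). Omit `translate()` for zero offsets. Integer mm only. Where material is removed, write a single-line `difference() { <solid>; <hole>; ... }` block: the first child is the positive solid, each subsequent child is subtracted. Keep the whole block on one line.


difference() { translate([292, 275, 0]) cylinder(h = 335, r = 109); translate([292, 275, 0]) cylinder(h = 335, r = 28); }


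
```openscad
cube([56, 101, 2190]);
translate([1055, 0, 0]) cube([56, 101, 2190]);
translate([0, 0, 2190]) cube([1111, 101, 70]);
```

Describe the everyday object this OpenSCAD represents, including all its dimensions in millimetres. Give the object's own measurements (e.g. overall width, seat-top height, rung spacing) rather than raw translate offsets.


A door frame. The clear opening is 999 mm wide and 2190 mm high. Two 56 mm wide jambs, 101 mm deep, stand either side of the opening from the floor to the top of the opening. A 70 mm thick head sits across the top of both jambs, spanning the full outside width of the frame.


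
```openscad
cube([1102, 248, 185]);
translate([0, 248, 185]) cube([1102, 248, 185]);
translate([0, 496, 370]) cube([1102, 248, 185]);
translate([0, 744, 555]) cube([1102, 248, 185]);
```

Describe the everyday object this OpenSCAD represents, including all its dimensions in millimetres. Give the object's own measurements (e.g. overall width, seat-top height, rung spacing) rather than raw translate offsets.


A straight staircase of 4 solid steps. Each step is 1102 mm wide (x), 248 mm deep (y, the going) and 185 mm tall (the rise). The first step rests on the floor; each subsequent step sits one going further in +y and one rise higher in +z, directly behind and above the previous step with no overlap.


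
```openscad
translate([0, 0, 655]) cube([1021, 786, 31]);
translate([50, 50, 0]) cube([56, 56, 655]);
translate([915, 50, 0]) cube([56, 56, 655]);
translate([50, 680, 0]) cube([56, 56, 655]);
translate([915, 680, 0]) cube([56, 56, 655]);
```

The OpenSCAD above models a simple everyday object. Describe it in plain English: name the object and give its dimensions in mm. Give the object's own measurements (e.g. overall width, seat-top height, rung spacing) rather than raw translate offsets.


A table: top 1021 mm (x) × 786 mm (y), 31 mm thick, upper face at z = 686 mm, on four 56×56 mm square legs, each inset 50 mm from the nearest pair of top edges from z = 0 to the bottom of the top.


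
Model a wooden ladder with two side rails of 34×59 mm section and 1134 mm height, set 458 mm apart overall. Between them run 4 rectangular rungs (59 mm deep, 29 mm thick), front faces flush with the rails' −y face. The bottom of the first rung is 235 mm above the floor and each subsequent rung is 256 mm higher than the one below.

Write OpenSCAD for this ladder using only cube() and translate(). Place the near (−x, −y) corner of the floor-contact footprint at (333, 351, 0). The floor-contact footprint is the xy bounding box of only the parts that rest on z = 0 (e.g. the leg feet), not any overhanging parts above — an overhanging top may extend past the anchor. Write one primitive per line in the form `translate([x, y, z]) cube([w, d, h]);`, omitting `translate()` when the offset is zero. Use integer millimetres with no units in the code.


translate([333, 351, 0]) cube([34, 59, 1134]);
translate([757, 351, 0]) cube([34, 59, 1134]);
translate([367, 351, 235]) cube([390, 59, 29]);
translate([367, 351, 491]) cube([390, 59, 29]);
translate([367, 351, 747]) cube([390, 59, 29]);
translate([367, 351, 1003]) cube([390, 59, 29]);


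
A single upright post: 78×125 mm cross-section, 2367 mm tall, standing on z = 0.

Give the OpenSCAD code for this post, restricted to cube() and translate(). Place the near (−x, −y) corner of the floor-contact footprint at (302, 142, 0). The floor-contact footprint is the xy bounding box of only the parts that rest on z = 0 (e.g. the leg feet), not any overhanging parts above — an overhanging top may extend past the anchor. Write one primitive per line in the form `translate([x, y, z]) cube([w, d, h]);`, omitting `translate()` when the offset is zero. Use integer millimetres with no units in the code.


translate([302, 142, 0]) cube([78, 125, 2367]);


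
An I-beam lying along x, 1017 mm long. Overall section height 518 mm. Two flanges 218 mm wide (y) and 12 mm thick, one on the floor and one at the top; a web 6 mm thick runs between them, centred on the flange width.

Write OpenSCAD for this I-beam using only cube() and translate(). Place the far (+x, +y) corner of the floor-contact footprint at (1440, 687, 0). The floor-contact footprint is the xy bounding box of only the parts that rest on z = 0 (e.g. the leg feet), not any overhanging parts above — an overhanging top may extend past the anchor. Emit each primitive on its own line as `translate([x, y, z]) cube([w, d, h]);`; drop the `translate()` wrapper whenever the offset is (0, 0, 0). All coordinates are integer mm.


translate([423, 469, 0]) cube([1017, 218, 12]);
translate([423, 575, 12]) cube([1017, 6, 494]);
translate([423, 469, 506]) cube([1017, 218, 12]);


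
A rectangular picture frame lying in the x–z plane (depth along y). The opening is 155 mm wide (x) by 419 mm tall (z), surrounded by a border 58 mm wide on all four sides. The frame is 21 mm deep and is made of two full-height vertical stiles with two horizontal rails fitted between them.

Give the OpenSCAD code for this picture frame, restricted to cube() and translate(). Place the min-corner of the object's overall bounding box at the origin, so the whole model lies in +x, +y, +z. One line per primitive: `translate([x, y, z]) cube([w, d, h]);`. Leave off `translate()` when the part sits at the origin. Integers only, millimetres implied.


cube([58, 21, 535]);
translate([213, 0, 0]) cube([58, 21, 535]);
translate([58, 0, 0]) cube([155, 21, 58]);
translate([58, 0, 477]) cube([155, 21, 58]);


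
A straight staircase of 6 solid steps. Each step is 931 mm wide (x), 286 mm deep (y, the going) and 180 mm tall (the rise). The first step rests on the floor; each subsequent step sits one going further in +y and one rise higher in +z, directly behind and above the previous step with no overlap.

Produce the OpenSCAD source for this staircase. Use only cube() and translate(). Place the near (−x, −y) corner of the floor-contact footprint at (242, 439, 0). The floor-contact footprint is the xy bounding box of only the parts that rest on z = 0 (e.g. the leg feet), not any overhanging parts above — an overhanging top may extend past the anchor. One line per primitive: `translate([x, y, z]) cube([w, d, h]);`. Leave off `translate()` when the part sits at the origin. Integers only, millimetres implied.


translate([242, 439, 0]) cube([931, 286, 180]);
translate([242, 725, 180]) cube([931, 286, 180]);
translate([242, 1011, 360]) cube([931, 286, 180]);
translate([242, 1297, 540]) cube([931, 286, 180]);
translate([242, 1583, 720]) cube([931, 286, 180]);
translate([242, 1869, 900]) cube([931, 286, 180]);
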